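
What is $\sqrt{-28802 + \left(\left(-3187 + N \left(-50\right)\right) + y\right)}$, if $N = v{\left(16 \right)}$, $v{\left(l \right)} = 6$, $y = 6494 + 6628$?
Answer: $i \sqrt{19167} \approx 138.44 i$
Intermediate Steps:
$y = 13122$
$N = 6$
$\sqrt{-28802 + \left(\left(-3187 + N \left(-50\right)\right) + y\right)} = \sqrt{-28802 + \left(\left(-3187 + 6 \left(-50\right)\right) + 13122\right)} = \sqrt{-28802 + \left(\left(-3187 - 300\right) + 13122\right)} = \sqrt{-28802 + \left(-3487 + 13122\right)} = \sqrt{-28802 + 9635} = \sqrt{-19167} = i \sqrt{19167}$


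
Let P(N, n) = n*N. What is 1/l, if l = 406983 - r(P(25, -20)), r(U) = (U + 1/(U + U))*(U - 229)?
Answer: 1000/42482271 ≈ 2.3539e-5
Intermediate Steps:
P(N, n) = N*n
r(U) = (-229 + U)*(U + 1/(2*U)) (r(U) = (U + 1/(2*U))*(-229 + U) = (-229 + U)*(U + 1/(2*U)))
l = 42482271/1000 (l = 406983 - (½ + (25*(-20))² - 5725*(-20) - 229/(2*(25*(-20)))) = 406983 - (½ + (-500)² - 229*(-500) - 229/2/(-500)) = 406983 - (½ + 250000 + 114500 - 229/2*(-1/500)) = 406983 - (½ + 250000 + 114500 + 229/1000) = 406983 - 1*364500729/1000 = 406983 - 364500729/1000 = 42482271/1000 ≈ 42482.)
1/l = 1/(42482271/1000) = 1000/42482271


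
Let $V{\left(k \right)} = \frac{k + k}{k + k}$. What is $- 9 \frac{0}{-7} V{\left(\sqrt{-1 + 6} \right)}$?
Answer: $0$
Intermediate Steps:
$V{\left(k \right)} = 1$ ($V{\left(k \right)} = \frac{2 k}{2 k} = 2 k \frac{1}{2 k} = 1$)
$- 9 \frac{0}{-7} V{\left(\sqrt{-1 + 6} \right)} = - 9 \frac{0}{-7} \cdot 1 = - 9 \cdot 0 \left(- \frac{1}{7}\right) 1 = \left(-9\right) 0 \cdot 1 = 0 \cdot 1 = 0$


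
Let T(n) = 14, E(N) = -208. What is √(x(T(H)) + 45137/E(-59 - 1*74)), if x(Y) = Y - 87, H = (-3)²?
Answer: I*√784173/52 ≈ 17.03*I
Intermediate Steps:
H = 9
x(Y) = -87 + Y
√(x(T(H)) + 45137/E(-59 - 1*74)) = √((-87 + 14) + 45137/(-208)) = √(-73 + 45137*(-1/208)) = √(-73 - 45137/208) = √(-60321/208) = I*√784173/52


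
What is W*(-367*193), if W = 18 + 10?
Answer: -1983268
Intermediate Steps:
W = 28
W*(-367*193) = 28*(-367*193) = 28*(-70831) = -1983268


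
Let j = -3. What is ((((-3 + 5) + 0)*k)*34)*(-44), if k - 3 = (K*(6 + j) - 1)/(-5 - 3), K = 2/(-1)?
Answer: -11594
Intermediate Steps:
K = -2 (K = 2*(-1) = -2)
k = 31/8 (k = 3 + (-2*(6 - 3) - 1)/(-5 - 3) = 3 + (-2*3 - 1)/(-8) = 3 + (-6 - 1)*(-1/8) = 3 - 7*(-1/8) = 3 + 7/8 = 31/8 ≈ 3.8750)
((((-3 + 5) + 0)*k)*34)*(-44) = ((((-3 + 5) + 0)*(31/8))*34)*(-44) = (((2 + 0)*(31/8))*34)*(-44) = ((2*(31/8))*34)*(-44) = ((31/4)*34)*(-44) = (527/2)*(-44) = -11594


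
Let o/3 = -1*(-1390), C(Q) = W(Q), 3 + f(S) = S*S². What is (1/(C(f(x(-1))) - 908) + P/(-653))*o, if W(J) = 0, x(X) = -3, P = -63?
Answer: 117908835/296462 ≈ 397.72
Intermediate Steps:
f(S) = -3 + S³ (f(S) = -3 + S*S² = -3 + S³)
C(Q) = 0
o = 4170 (o = 3*(-1*(-1390)) = 3*1390 = 4170)
(1/(C(f(x(-1))) - 908) + P/(-653))*o = (1/(0 - 908) - 63/(-653))*4170 = (1/(-908) - 63*(-1/653))*4170 = (-1/908 + 63/653)*4170 = (56551/592924)*4170 = 117908835/296462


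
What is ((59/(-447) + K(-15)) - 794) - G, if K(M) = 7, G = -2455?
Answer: 745537/447 ≈ 1667.9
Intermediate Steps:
((59/(-447) + K(-15)) - 794) - G = ((59/(-447) + 7) - 794) - 1*(-2455) = ((59*(-1/447) + 7) - 794) + 2455 = ((-59/447 + 7) - 794) + 2455 = (3070/447 - 794) + 2455 = -351848/447 + 2455 = 745537/447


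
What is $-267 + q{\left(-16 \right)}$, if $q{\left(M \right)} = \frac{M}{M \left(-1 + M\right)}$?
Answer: $- \frac{4540}{17} \approx -267.06$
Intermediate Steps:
$q{\left(M \right)} = \frac{1}{-1 + M}$ ($q{\left(M \right)} = M \frac{1}{M \left(-1 + M\right)} = \frac{1}{-1 + M}$)
$-267 + q{\left(-16 \right)} = -267 + \frac{1}{-1 - 16} = -267 + \frac{1}{-17} = -267 - \frac{1}{17} = - \frac{4540}{17}$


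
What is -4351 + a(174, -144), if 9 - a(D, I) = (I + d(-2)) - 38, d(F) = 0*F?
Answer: -4160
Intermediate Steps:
d(F) = 0
a(D, I) = 47 - I (a(D, I) = 9 - ((I + 0) - 38) = 9 - (I - 38) = 9 - (-38 + I) = 9 + (38 - I) = 47 - I)
-4351 + a(174, -144) = -4351 + (47 - 1*(-144)) = -4351 + (47 + 144) = -4351 + 191 = -4160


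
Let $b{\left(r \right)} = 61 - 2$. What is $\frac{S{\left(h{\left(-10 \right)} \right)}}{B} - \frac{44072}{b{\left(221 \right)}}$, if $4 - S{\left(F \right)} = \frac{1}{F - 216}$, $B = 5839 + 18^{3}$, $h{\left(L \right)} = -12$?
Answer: $- \frac{10661364479}{14272572} \approx -746.98$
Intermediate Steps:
$B = 11671$ ($B = 5839 + 5832 = 11671$)
$b{\left(r \right)} = 59$
$S{\left(F \right)} = 4 - \frac{1}{-216 + F}$ ($S{\left(F \right)} = 4 - \frac{1}{F - 216} = 4 - \frac{1}{-216 + F}$)
$\frac{S{\left(h{\left(-10 \right)} \right)}}{B} - \frac{44072}{b{\left(221 \right)}} = \frac{\frac{1}{-216 - 12} \left(-865 + 4 \left(-12\right)\right)}{11671} - \frac{44072}{59} = \frac{-865 - 48}{-228} \cdot \frac{1}{11671} - \frac{44072}{59} = \left(- \frac{1}{228}\right) \left(-913\right) \frac{1}{11671} - \frac{44072}{59} = \frac{913}{228} \cdot \frac{1}{11671} - \frac{44072}{59} = \frac{83}{241908} - \frac{44072}{59} = - \frac{10661364479}{14272572}$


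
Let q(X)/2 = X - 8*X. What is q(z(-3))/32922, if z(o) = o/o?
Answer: -7/16461 ≈ -0.00042525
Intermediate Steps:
z(o) = 1
q(X) = -14*X (q(X) = 2*(X - 8*X) = 2*(-7*X) = -14*X)
q(z(-3))/32922 = -14*1/32922 = -7/16461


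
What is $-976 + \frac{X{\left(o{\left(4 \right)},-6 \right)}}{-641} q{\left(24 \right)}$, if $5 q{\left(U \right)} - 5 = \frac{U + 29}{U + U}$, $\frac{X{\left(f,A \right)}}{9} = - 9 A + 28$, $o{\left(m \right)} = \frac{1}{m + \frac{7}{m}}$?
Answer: $- \frac{25060679}{25640} \approx -977.41$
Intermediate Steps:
$X{\left(f,A \right)} = 252 - 81 A$ ($X{\left(f,A \right)} = 9 \left(- 9 A + 28\right) = 9 \left(28 - 9 A\right) = 252 - 81 A$)
$q{\left(U \right)} = 1 + \frac{29 + U}{10 U}$ ($q{\left(U \right)} = 1 + \frac{\left(U + 29\right) \frac{1}{U + U}}{5} = 1 + \frac{\left(29 + U\right) \frac{1}{2 U}}{5} = 1 + \frac{\frac{1}{2} \frac{1}{U} \left(29 + U\right)}{5} = 1 + \frac{29 + U}{10 U}$)
$-976 + \frac{X{\left(o{\left(4 \right)},-6 \right)}}{-641} q{\left(24 \right)} = -976 + \frac{252 - -486}{-641} \frac{29 + 11 \cdot 24}{10 \cdot 24} = -976 + \left(252 + 486\right) \left(- \frac{1}{641}\right) \frac{1}{10} \cdot \frac{1}{24} \left(29 + 264\right) = -976 + 738 \left(- \frac{1}{641}\right) \frac{1}{10} \cdot \frac{1}{24} \cdot 293 = -976 - \frac{36039}{25640} = - \frac{25060679}{25640}$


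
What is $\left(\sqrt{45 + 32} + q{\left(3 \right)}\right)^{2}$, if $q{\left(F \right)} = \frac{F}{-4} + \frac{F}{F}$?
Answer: $\frac{1233}{16} + \frac{\sqrt{77}}{2} \approx 81.45$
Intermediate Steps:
$q{\left(F \right)} = 1 - \frac{F}{4}$ ($q{\left(F \right)} = F \left(- \frac{1}{4}\right) + 1 = - \frac{F}{4} + 1 = 1 - \frac{F}{4}$)
$\left(\sqrt{45 + 32} + q{\left(3 \right)}\right)^{2} = \left(\sqrt{45 + 32} + \left(1 - \frac{3}{4}\right)\right)^{2} = \left(\sqrt{77} + \left(1 - \frac{3}{4}\right)\right)^{2} = \left(\sqrt{77} + \frac{1}{4}\right)^{2} = \left(\frac{1}{4} + \sqrt{77}\right)^{2}$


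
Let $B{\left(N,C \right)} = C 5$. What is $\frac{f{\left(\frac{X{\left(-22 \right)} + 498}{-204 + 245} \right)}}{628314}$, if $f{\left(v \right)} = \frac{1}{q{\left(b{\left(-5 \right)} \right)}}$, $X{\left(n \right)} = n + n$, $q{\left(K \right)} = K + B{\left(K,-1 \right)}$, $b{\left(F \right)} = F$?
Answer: $- \frac{1}{6283140} \approx -1.5916 \cdot 10^{-7}$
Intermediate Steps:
$B{\left(N,C \right)} = 5 C$
$q{\left(K \right)} = -5 + K$ ($q{\left(K \right)} = K + 5 \left(-1\right) = K - 5 = -5 + K$)
$X{\left(n \right)} = 2 n$
$f{\left(v \right)} = - \frac{1}{10}$ ($f{\left(v \right)} = \frac{1}{-5 - 5} = \frac{1}{-10} = - \frac{1}{10}$)
$\frac{f{\left(\frac{X{\left(-22 \right)} + 498}{-204 + 245} \right)}}{628314} = - \frac{1}{10 \cdot 628314} = \left(- \frac{1}{10}\right) \frac{1}{628314} = - \frac{1}{6283140}$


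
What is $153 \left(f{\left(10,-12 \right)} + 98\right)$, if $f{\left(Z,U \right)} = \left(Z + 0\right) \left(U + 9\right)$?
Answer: $10404$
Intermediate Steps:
$f{\left(Z,U \right)} = Z \left(9 + U\right)$
$153 \left(f{\left(10,-12 \right)} + 98\right) = 153 \left(10 \left(9 - 12\right) + 98\right) = 153 \left(10 \left(-3\right) + 98\right) = 153 \left(-30 + 98\right) = 153 \cdot 68 = 10404$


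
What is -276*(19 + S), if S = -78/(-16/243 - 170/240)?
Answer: -49742652/1505 ≈ -33052.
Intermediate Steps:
S = 151632/1505 (S = -78/(-16*1/243 - 170*1/240) = -78/(-16/243 - 17/24) = -78/(-1505/1944) = -78*(-1944/1505) = 151632/1505 ≈ 100.75)
-276*(19 + S) = -276*(19 + 151632/1505) = -276*180227/1505 = -49742652/1505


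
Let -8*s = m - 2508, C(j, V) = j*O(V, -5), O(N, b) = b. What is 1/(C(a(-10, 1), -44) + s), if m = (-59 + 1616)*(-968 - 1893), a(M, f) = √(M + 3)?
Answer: 7131336/3973121341685 + 64*I*√7/3973121341685 ≈ 1.7949e-6 + 4.2618e-11*I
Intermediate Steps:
a(M, f) = √(3 + M)
m = -4454577 (m = 1557*(-2861) = -4454577)
C(j, V) = -5*j (C(j, V) = j*(-5) = -5*j)
s = 4457085/8 (s = -(-4454577 - 2508)/8 = -⅛*(-4457085) = 4457085/8 ≈ 5.5714e+5)
1/(C(a(-10, 1), -44) + s) = 1/(-5*√(3 - 10) + 4457085/8) = 1/(-5*I*√7 + 4457085/8) = 1/(4457085/8 - 5*I*√7)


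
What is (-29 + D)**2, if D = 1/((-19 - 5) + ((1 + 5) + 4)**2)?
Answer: 4853209/5776 ≈ 840.24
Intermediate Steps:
D = 1/76 (D = 1/(-24 + (6 + 4)**2) = 1/(-24 + 10**2) = 1/(-24 + 100) = 1/76 ≈ 0.013158)
(-29 + D)**2 = (-29 + 1/76)**2 = (-2203/76)**2 = 4853209/5776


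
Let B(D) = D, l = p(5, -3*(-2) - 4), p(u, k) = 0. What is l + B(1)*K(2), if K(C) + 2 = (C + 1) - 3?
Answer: -2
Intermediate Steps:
K(C) = -4 + C (K(C) = -2 + ((C + 1) - 3) = -2 + ((1 + C) - 3) = -2 + (-2 + C) = -4 + C)
l = 0
l + B(1)*K(2) = 0 + 1*(-4 + 2) = 0 + 1*(-2) = 0 - 2 = -2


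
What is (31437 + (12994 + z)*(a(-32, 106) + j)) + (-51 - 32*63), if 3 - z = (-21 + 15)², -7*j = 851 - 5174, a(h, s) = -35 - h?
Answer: 55963812/7 ≈ 7.9948e+6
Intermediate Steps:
j = 4323/7 (j = -(851 - 5174)/7 = -⅐*(-4323) = 4323/7 ≈ 617.57)
z = -33 (z = 3 - (-21 + 15)² = 3 - 1*(-6)² = 3 - 1*36 = 3 - 36 = -33)
(31437 + (12994 + z)*(a(-32, 106) + j)) + (-51 - 32*63) = (31437 + (12994 - 33)*((-35 - 1*(-32)) + 4323/7)) + (-51 - 32*63) = (31437 + 12961*((-35 + 32) + 4323/7)) + (-51 - 2016) = (31437 + 12961*(-3 + 4323/7)) - 2067 = (31437 + 12961*(4302/7)) - 2067 = (31437 + 55758222/7) - 2067 = 55978281/7 - 2067 = 55963812/7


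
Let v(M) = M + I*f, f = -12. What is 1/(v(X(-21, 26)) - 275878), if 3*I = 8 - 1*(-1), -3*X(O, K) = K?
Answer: -3/827768 ≈ -3.6242e-6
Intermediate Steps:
X(O, K) = -K/3
I = 3 (I = (8 - 1*(-1))/3 = (8 + 1)/3 = (1/3)*9 = 3)
v(M) = -36 + M (v(M) = M + 3*(-12) = M - 36 = -36 + M)
1/(v(X(-21, 26)) - 275878) = 1/((-36 - 1/3*26) - 275878) = 1/((-36 - 26/3) - 275878) = 1/(-134/3 - 275878) = 1/(-827768/3) = -3/827768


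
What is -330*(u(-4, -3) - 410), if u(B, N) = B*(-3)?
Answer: 131340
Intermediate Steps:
u(B, N) = -3*B
-330*(u(-4, -3) - 410) = -330*(-3*(-4) - 410) = -330*(12 - 410) = -330*(-398) = 131340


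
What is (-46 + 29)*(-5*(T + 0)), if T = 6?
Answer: 510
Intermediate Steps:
(-46 + 29)*(-5*(T + 0)) = (-46 + 29)*(-5*(6 + 0)) = -(-85)*6 = -17*(-30) = 510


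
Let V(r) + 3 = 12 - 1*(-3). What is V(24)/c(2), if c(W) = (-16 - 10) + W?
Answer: -½ ≈ -0.50000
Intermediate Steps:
V(r) = 12 (V(r) = -3 + (12 - 1*(-3)) = -3 + (12 + 3) = -3 + 15 = 12)
c(W) = -26 + W
V(24)/c(2) = 12/(-26 + 2) = 12/(-24) = 12*(-1/24) = -½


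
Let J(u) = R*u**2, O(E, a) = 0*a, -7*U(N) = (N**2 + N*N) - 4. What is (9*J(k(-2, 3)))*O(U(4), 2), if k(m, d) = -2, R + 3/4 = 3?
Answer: 0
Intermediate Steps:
R = 9/4 (R = -3/4 + 3 = 9/4 ≈ 2.2500)
U(N) = 4/7 - 2*N**2/7 (U(N) = -((N**2 + N*N) - 4)/7 = -((N**2 + N**2) - 4)/7 = -(2*N**2 - 4)/7 = -(-4 + 2*N**2)/7 = 4/7 - 2*N**2/7)
O(E, a) = 0
J(u) = 9*u**2/4
(9*J(k(-2, 3)))*O(U(4), 2) = (9*((9/4)*(-2)**2))*0 = (9*((9/4)*4))*0 = (9*9)*0 = 81*0 = 0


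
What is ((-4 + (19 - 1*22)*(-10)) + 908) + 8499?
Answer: 9433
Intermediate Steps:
((-4 + (19 - 1*22)*(-10)) + 908) + 8499 = ((-4 + (19 - 22)*(-10)) + 908) + 8499 = ((-4 - 3*(-10)) + 908) + 8499 = ((-4 + 30) + 908) + 8499 = (26 + 908) + 8499 = 934 + 8499 = 9433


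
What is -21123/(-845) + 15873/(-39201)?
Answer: 271543346/11041615 ≈ 24.593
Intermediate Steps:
-21123/(-845) + 15873/(-39201) = -21123*(-1/845) + 15873*(-1/39201) = 21123/845 - 5291/13067 = 271543346/11041615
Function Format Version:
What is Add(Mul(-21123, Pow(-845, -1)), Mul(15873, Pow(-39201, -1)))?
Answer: Rational(271543346, 11041615) ≈ 24.593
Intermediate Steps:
Add(Mul(-21123, Pow(-845, -1)), Mul(15873, Pow(-39201, -1))) = Add(Mul(-21123, Rational(-1, 845)), Mul(15873, Rational(-1, 39201))) = Add(Rational(21123, 845), Rational(-5291, 13067)) = Rational(271543346, 11041615)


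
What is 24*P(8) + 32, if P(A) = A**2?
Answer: 1568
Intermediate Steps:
24*P(8) + 32 = 24*8**2 + 32 = 24*64 + 32 = 1536 + 32 = 1568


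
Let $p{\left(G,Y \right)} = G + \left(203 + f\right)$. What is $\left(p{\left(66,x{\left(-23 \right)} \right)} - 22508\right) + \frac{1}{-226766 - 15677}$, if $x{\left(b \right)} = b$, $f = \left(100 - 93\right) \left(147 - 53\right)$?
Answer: $- \frac{5232162384}{242443} \approx -21581.0$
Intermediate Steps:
$f = 658$ ($f = 7 \cdot 94 = 658$)
$p{\left(G,Y \right)} = 861 + G$ ($p{\left(G,Y \right)} = G + \left(203 + 658\right) = G + 861 = 861 + G$)
$\left(p{\left(66,x{\left(-23 \right)} \right)} - 22508\right) + \frac{1}{-226766 - 15677} = \left(\left(861 + 66\right) - 22508\right) + \frac{1}{-226766 - 15677} = \left(927 - 22508\right) + \frac{1}{-242443} = -21581 - \frac{1}{242443} = - \frac{5232162384}{242443}$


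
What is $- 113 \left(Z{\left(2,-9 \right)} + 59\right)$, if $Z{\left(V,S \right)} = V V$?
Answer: $-7119$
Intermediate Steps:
$Z{\left(V,S \right)} = V^{2}$
$- 113 \left(Z{\left(2,-9 \right)} + 59\right) = - 113 \left(2^{2} + 59\right) = - 113 \left(4 + 59\right) = \left(-113\right) 63 = -7119$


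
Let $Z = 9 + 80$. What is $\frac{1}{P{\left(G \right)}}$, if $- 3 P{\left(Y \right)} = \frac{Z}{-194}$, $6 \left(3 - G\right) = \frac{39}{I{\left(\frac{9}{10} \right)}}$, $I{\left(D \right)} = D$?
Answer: $\frac{582}{89} \approx 6.5393$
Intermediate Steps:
$Z = 89$
$G = - \frac{38}{9}$ ($G = 3 - \frac{39 \frac{1}{9 \cdot \frac{1}{10}}}{6} = 3 - \frac{39 \frac{1}{\frac{9}{10}}}{6} = 3 - \frac{39 \cdot \frac{10}{9}}{6} = 3 - \frac{65}{9} = - \frac{38}{9} \approx -4.2222$)
$P{\left(Y \right)} = \frac{89}{582}$ ($P{\left(Y \right)} = - \frac{89 \frac{1}{-194}}{3} = - \frac{89 \left(- \frac{1}{194}\right)}{3} = \left(- \frac{1}{3}\right) \left(- \frac{89}{194}\right) = \frac{89}{582}$)
$\frac{1}{P{\left(G \right)}} = \frac{1}{\frac{89}{582}} = \frac{582}{89}$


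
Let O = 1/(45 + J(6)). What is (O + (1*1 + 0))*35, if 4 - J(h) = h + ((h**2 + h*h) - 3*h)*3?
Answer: 590/17 ≈ 34.706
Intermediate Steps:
J(h) = 4 - 6*h**2 + 8*h (J(h) = 4 - (h + ((h**2 + h*h) - 3*h)*3) = 4 - (h + ((h**2 + h**2) - 3*h)*3) = 4 - (h + (2*h**2 - 3*h)*3) = 4 - (h + (-3*h + 2*h**2)*3) = 4 - (h + (-9*h + 6*h**2)) = 4 - (-8*h + 6*h**2) = 4 + (-6*h**2 + 8*h) = 4 - 6*h**2 + 8*h)
O = -1/119 (O = 1/(45 + (4 - 6*6**2 + 8*6)) = 1/(45 + (4 - 6*36 + 48)) = 1/(45 + (4 - 216 + 48)) = 1/(45 - 164) = 1/(-119) = -1/119 ≈ -0.0084034)
(O + (1*1 + 0))*35 = (-1/119 + (1*1 + 0))*35 = (-1/119 + (1 + 0))*35 = (-1/119 + 1)*35 = (118/119)*35 = 590/17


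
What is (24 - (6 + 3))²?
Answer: 225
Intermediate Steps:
(24 - (6 + 3))² = (24 - 1*9)² = (24 - 9)² = 15² = 225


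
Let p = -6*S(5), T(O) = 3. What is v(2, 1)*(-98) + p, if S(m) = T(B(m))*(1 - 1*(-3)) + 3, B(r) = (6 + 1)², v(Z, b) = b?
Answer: -188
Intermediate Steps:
B(r) = 49 (B(r) = 7² = 49)
S(m) = 15 (S(m) = 3*(1 - 1*(-3)) + 3 = 3*(1 + 3) + 3 = 3*4 + 3 = 12 + 3 = 15)
p = -90 (p = -6*15 = -90)
v(2, 1)*(-98) + p = 1*(-98) - 90 = -98 - 90 = -188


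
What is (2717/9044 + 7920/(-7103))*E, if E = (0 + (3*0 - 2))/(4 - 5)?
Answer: -2754191/1690514 ≈ -1.6292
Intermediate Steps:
E = 2 (E = (0 + (0 - 2))/(-1) = (0 - 2)*(-1) = -2*(-1) = 2)
(2717/9044 + 7920/(-7103))*E = (2717/9044 + 7920/(-7103))*2 = (2717*(1/9044) + 7920*(-1/7103))*2 = (143/476 - 7920/7103)*2 = -2754191/3381028*2 = -2754191/1690514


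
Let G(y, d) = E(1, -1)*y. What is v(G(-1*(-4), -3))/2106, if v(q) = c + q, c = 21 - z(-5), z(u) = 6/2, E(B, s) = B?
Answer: 11/1053 ≈ 0.010446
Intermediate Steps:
z(u) = 3 (z(u) = 6*(1/2) = 3)
c = 18 (c = 21 - 1*3 = 21 - 3 = 18)
G(y, d) = y (G(y, d) = 1*y = y)
v(q) = 18 + q
v(G(-1*(-4), -3))/2106 = (18 - 1*(-4))/2106 = (18 + 4)*(1/2106) = 22*(1/2106) = 11/1053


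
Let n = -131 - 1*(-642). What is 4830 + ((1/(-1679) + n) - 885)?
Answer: 7481623/1679 ≈ 4456.0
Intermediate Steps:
n = 511 (n = -131 + 642 = 511)
4830 + ((1/(-1679) + n) - 885) = 4830 + ((1/(-1679) + 511) - 885) = 4830 + ((-1/1679 + 511) - 885) = 4830 + (857968/1679 - 885) = 4830 - 627947/1679 = 7481623/1679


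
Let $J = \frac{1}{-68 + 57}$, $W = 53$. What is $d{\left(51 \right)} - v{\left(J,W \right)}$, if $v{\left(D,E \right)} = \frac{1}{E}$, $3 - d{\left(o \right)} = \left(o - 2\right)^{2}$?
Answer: $- \frac{127095}{53} \approx -2398.0$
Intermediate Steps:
$d{\left(o \right)} = 3 - \left(-2 + o\right)^{2}$ ($d{\left(o \right)} = 3 - \left(o - 2\right)^{2} = 3 - \left(-2 + o\right)^{2}$)
$J = - \frac{1}{11}$ ($J = \frac{1}{-11} = - \frac{1}{11} \approx -0.090909$)
$d{\left(51 \right)} - v{\left(J,W \right)} = \left(3 - \left(-2 + 51\right)^{2}\right) - \frac{1}{53} = \left(3 - 49^{2}\right) - \frac{1}{53} = \left(3 - 2401\right) - \frac{1}{53} = -2398 - \frac{1}{53} = - \frac{127095}{53}$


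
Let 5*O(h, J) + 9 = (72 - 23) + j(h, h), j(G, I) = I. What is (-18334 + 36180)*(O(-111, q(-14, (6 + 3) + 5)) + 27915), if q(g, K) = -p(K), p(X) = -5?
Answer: 2489588384/5 ≈ 4.9792e+8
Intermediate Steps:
q(g, K) = 5 (q(g, K) = -1*(-5) = 5)
O(h, J) = 8 + h/5 (O(h, J) = -9/5 + ((72 - 23) + h)/5 = -9/5 + (49 + h)/5 = -9/5 + (49/5 + h/5) = 8 + h/5)
(-18334 + 36180)*(O(-111, q(-14, (6 + 3) + 5)) + 27915) = (-18334 + 36180)*((8 + (⅕)*(-111)) + 27915) = 17846*((8 - 111/5) + 27915) = 17846*(-71/5 + 27915) = 17846*(139504/5) = 2489588384/5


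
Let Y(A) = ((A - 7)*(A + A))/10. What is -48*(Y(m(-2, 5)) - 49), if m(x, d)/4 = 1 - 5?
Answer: -5904/5 ≈ -1180.8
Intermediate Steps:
m(x, d) = -16 (m(x, d) = 4*(1 - 5) = 4*(-4) = -16)
Y(A) = A*(-7 + A)/5 (Y(A) = ((-7 + A)*(2*A))*(⅒) = (2*A*(-7 + A))*(⅒) = A*(-7 + A)/5)
-48*(Y(m(-2, 5)) - 49) = -48*((⅕)*(-16)*(-7 - 16) - 49) = -48*((⅕)*(-16)*(-23) - 49) = -48*(368/5 - 49) = -48*123/5 = -5904/5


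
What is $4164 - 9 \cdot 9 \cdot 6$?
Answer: $3678$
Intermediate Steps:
$4164 - 9 \cdot 9 \cdot 6 = 4164 - 81 \cdot 6 = 4164 - 486 = 3678$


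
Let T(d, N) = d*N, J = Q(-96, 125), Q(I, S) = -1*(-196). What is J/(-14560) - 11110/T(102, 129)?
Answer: -2934653/3421080 ≈ -0.85781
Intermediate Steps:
Q(I, S) = 196
J = 196
T(d, N) = N*d
J/(-14560) - 11110/T(102, 129) = 196/(-14560) - 11110/(129*102) = 196*(-1/14560) - 11110/13158 = -7/520 - 11110*1/13158 = -7/520 - 5555/6579 = -2934653/3421080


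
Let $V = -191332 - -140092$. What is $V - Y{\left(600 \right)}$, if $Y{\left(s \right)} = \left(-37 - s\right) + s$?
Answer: $-51203$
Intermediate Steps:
$V = -51240$ ($V = -191332 + 140092 = -51240$)
$Y{\left(s \right)} = -37$
$V - Y{\left(600 \right)} = -51240 - -37 = -51240 + 37 = -51203$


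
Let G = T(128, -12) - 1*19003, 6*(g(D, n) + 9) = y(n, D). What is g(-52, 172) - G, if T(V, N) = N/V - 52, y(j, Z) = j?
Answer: 1831177/96 ≈ 19075.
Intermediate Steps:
g(D, n) = -9 + n/6
T(V, N) = -52 + N/V (T(V, N) = N/V - 52 = -52 + N/V)
G = -609763/32 (G = (-52 - 12/128) - 1*19003 = (-52 - 12*1/128) - 19003 = (-52 - 3/32) - 19003 = -1667/32 - 19003 = -609763/32 ≈ -19055.)
g(-52, 172) - G = (-9 + (1/6)*172) - 1*(-609763/32) = (-9 + 86/3) + 609763/32 = 59/3 + 609763/32 = 1831177/96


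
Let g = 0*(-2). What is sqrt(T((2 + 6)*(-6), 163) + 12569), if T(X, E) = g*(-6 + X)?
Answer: sqrt(12569) ≈ 112.11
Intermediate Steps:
g = 0
T(X, E) = 0 (T(X, E) = 0*(-6 + X) = 0)
sqrt(T((2 + 6)*(-6), 163) + 12569) = sqrt(0 + 12569) = sqrt(12569)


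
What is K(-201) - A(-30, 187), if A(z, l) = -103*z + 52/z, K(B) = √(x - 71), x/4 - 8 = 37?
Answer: -46324/15 + √109 ≈ -3077.8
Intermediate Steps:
x = 180 (x = 32 + 4*37 = 32 + 148 = 180)
K(B) = √109 (K(B) = √(180 - 71) = √109)
K(-201) - A(-30, 187) = √109 - (-103*(-30) + 52/(-30)) = √109 - (3090 + 52*(-1/30)) = √109 - (3090 - 26/15) = √109 - 1*46324/15 = √109 - 46324/15 = -46324/15 + √109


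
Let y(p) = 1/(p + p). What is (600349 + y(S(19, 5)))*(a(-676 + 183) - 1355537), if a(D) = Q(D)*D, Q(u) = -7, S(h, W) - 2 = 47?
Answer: -39774451098729/49 ≈ -8.1172e+11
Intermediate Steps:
S(h, W) = 49 (S(h, W) = 2 + 47 = 49)
a(D) = -7*D
y(p) = 1/(2*p)
(600349 + y(S(19, 5)))*(a(-676 + 183) - 1355537) = (600349 + (½)/49)*(-7*(-676 + 183) - 1355537) = (600349 + (½)*(1/49))*(-7*(-493) - 1355537) = (600349 + 1/98)*(3451 - 1355537) = (58834203/98)*(-1352086) = -39774451098729/49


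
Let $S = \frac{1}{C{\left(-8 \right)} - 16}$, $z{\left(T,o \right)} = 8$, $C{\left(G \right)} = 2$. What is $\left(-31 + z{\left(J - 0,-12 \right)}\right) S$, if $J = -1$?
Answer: $\frac{23}{14} \approx 1.6429$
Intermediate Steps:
$S = - \frac{1}{14}$ ($S = \frac{1}{2 - 16} = \frac{1}{-14} = - \frac{1}{14} \approx -0.071429$)
$\left(-31 + z{\left(J - 0,-12 \right)}\right) S = \left(-31 + 8\right) \left(- \frac{1}{14}\right) = \left(-23\right) \left(- \frac{1}{14}\right) = \frac{23}{14}$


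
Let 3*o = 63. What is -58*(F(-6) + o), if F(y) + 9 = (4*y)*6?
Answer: 7656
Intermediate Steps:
o = 21 (o = (1/3)*63 = 21)
F(y) = -9 + 24*y (F(y) = -9 + (4*y)*6 = -9 + 24*y)
-58*(F(-6) + o) = -58*((-9 + 24*(-6)) + 21) = -58*((-9 - 144) + 21) = -58*(-153 + 21) = -58*(-132) = 7656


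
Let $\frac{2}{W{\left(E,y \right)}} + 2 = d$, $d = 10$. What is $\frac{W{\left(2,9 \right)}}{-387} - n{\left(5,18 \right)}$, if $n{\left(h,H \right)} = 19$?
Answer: $- \frac{29413}{1548} \approx -19.001$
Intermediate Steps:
$W{\left(E,y \right)} = \frac{1}{4}$ ($W{\left(E,y \right)} = \frac{2}{-2 + 10} = \frac{2}{8} = 2 \cdot \frac{1}{8} = \frac{1}{4}$)
$\frac{W{\left(2,9 \right)}}{-387} - n{\left(5,18 \right)} = \frac{1}{4 \left(-387\right)} - 19 = \frac{1}{4} \left(- \frac{1}{387}\right) - 19 = - \frac{1}{1548} - 19 = - \frac{29413}{1548}$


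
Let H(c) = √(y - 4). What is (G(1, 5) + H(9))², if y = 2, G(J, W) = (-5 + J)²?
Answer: (16 + I*√2)² ≈ 254.0 + 45.255*I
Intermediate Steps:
H(c) = I*√2 (H(c) = √(2 - 4) = √(-2) = I*√2)
(G(1, 5) + H(9))² = ((-5 + 1)² + I*√2)² = ((-4)² + I*√2)² = (16 + I*√2)²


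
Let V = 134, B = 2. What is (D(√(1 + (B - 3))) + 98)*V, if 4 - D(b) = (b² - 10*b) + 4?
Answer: 13132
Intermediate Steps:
D(b) = -b² + 10*b (D(b) = 4 - ((b² - 10*b) + 4) = 4 - (4 + b² - 10*b) = 4 + (-4 - b² + 10*b) = -b² + 10*b)
(D(√(1 + (B - 3))) + 98)*V = (√(1 + (2 - 3))*(10 - √(1 + (2 - 3))) + 98)*134 = (√(1 - 1)*(10 - √(1 - 1)) + 98)*134 = (√0*(10 - √0) + 98)*134 = (0*(10 - 1*0) + 98)*134 = (0*(10 + 0) + 98)*134 = (0*10 + 98)*134 = (0 + 98)*134 = 98*134 = 13132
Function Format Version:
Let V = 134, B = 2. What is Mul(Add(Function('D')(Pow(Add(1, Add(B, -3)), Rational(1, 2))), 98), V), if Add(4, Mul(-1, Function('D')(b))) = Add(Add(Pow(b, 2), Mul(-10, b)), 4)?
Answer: 13132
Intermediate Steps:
Function('D')(b) = Add(Mul(-1, Pow(b, 2)), Mul(10, b)) (Function('D')(b) = Add(4, Mul(-1, Add(Add(Pow(b, 2), Mul(-10, b)), 4))) = Add(4, Mul(-1, Add(4, Pow(b, 2), Mul(-10, b)))) = Add(4, Add(-4, Mul(-1, Pow(b, 2)), Mul(10, b))) = Add(Mul(-1, Pow(b, 2)), Mul(10, b)))
Mul(Add(Function('D')(Pow(Add(1, Add(B, -3)), Rational(1, 2))), 98), V) = Mul(Add(Mul(Pow(Add(1, Add(2, -3)), Rational(1, 2)), Add(10, Mul(-1, Pow(Add(1, Add(2, -3)), Rational(1, 2))))), 98), 134) = Mul(Add(Mul(Pow(Add(1, -1), Rational(1, 2)), Add(10, Mul(-1, Pow(Add(1, -1), Rational(1, 2))))), 98), 134) = Mul(Add(Mul(Pow(0, Rational(1, 2)), Add(10, Mul(-1, Pow(0, Rational(1, 2))))), 98), 134) = Mul(Add(Mul(0, Add(10, Mul(-1, 0))), 98), 134) = Mul(Add(Mul(0, Add(10, 0)), 98), 134) = Mul(Add(Mul(0, 10), 98), 134) = Mul(Add(0, 98), 134) = Mul(98, 134) = 13132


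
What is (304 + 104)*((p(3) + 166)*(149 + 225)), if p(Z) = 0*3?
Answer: 25330272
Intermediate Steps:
p(Z) = 0
(304 + 104)*((p(3) + 166)*(149 + 225)) = (304 + 104)*((0 + 166)*(149 + 225)) = 408*(166*374) = 408*62084 = 25330272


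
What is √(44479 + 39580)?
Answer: √84059 ≈ 289.93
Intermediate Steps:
√(44479 + 39580) = √84059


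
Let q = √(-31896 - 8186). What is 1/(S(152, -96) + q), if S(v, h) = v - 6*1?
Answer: 73/30699 - 7*I*√818/61398 ≈ 0.0023779 - 0.0032608*I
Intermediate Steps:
q = 7*I*√818 (q = √(-40082) = 7*I*√818 ≈ 200.2*I)
S(v, h) = -6 + v (S(v, h) = v - 6 = -6 + v)
1/(S(152, -96) + q) = 1/((-6 + 152) + 7*I*√818) = 1/(146 + 7*I*√818)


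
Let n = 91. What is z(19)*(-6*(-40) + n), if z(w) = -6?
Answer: -1986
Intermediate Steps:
z(19)*(-6*(-40) + n) = -6*(-6*(-40) + 91) = -6*(240 + 91) = -6*331 = -1986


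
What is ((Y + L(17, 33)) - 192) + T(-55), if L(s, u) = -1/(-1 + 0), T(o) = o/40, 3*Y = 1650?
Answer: 2861/8 ≈ 357.63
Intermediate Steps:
Y = 550 (Y = (⅓)*1650 = 550)
T(o) = o/40 (T(o) = o*(1/40) = o/40)
L(s, u) = 1 (L(s, u) = -1/(-1) = -1*(-1) = 1)
((Y + L(17, 33)) - 192) + T(-55) = ((550 + 1) - 192) + (1/40)*(-55) = (551 - 192) - 11/8 = 359 - 11/8 = 2861/8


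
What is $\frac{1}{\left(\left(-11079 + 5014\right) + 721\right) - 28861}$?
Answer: $- \frac{1}{34205} \approx -2.9235 \cdot 10^{-5}$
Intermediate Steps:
$\frac{1}{\left(\left(-11079 + 5014\right) + 721\right) - 28861} = \frac{1}{\left(-6065 + 721\right) - 28861} = \frac{1}{-5344 - 28861} = \frac{1}{-34205} = - \frac{1}{34205}$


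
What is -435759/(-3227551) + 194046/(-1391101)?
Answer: -20108580687/4489849423651 ≈ -0.0044787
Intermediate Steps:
-435759/(-3227551) + 194046/(-1391101) = -435759*(-1/3227551) + 194046*(-1/1391101) = 435759/3227551 - 194046/1391101 = -20108580687/4489849423651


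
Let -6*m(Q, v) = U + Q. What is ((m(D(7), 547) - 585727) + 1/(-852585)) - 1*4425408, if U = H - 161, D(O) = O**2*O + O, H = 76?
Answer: -8544912379627/1705170 ≈ -5.0112e+6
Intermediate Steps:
D(O) = O + O**3 (D(O) = O**3 + O = O + O**3)
U = -85 (U = 76 - 161 = -85)
m(Q, v) = 85/6 - Q/6 (m(Q, v) = -(-85 + Q)/6 = 85/6 - Q/6)
((m(D(7), 547) - 585727) + 1/(-852585)) - 1*4425408 = (((85/6 - (7 + 7**3)/6) - 585727) + 1/(-852585)) - 1*4425408 = (((85/6 - (7 + 343)/6) - 585727) - 1/852585) - 4425408 = (((85/6 - 1/6*350) - 585727) - 1/852585) - 4425408 = (((85/6 - 175/3) - 585727) - 1/852585) - 4425408 = ((-265/6 - 585727) - 1/852585) - 4425408 = (-3514627/6 - 1/852585) - 4425408 = -998839420267/1705170 - 4425408 = -8544912379627/1705170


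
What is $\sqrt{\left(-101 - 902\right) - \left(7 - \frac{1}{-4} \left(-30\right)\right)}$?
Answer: $\frac{i \sqrt{4010}}{2} \approx 31.662 i$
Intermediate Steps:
$\sqrt{\left(-101 - 902\right) - \left(7 - \frac{1}{-4} \left(-30\right)\right)} = \sqrt{-1003 - - \frac{1}{2}} = \sqrt{-1003 + \left(-7 + \frac{15}{2}\right)} = \sqrt{-1003 + \frac{1}{2}} = \sqrt{- \frac{2005}{2}} = \frac{i \sqrt{4010}}{2}$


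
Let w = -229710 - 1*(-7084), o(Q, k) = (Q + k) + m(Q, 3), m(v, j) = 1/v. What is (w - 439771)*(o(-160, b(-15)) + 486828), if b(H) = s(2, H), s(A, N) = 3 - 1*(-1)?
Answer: -51579210983043/160 ≈ -3.2237e+11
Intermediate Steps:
s(A, N) = 4 (s(A, N) = 3 + 1 = 4)
b(H) = 4
o(Q, k) = Q + k + 1/Q (o(Q, k) = (Q + k) + 1/Q = Q + k + 1/Q)
w = -222626 (w = -229710 + 7084 = -222626)
(w - 439771)*(o(-160, b(-15)) + 486828) = (-222626 - 439771)*((-160 + 4 + 1/(-160)) + 486828) = -662397*((-160 + 4 - 1/160) + 486828) = -662397*(-24961/160 + 486828) = -662397*77867519/160 = -51579210983043/160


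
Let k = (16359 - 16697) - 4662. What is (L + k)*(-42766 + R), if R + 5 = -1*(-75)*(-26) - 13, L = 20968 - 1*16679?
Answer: 31805874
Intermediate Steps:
L = 4289 (L = 20968 - 16679 = 4289)
k = -5000 (k = -338 - 4662 = -5000)
R = -1968 (R = -5 + (-1*(-75)*(-26) - 13) = -5 + (75*(-26) - 13) = -5 + (-1950 - 13) = -5 - 1963 = -1968)
(L + k)*(-42766 + R) = (4289 - 5000)*(-42766 - 1968) = -711*(-44734) = 31805874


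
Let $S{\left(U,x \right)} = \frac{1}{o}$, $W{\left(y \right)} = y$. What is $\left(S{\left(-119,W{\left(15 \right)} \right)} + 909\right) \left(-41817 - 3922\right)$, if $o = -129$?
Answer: $- \frac{5363355140}{129} \approx -4.1576 \cdot 10^{7}$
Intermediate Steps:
$S{\left(U,x \right)} = - \frac{1}{129}$ ($S{\left(U,x \right)} = \frac{1}{-129} = - \frac{1}{129}$)
$\left(S{\left(-119,W{\left(15 \right)} \right)} + 909\right) \left(-41817 - 3922\right) = \left(- \frac{1}{129} + 909\right) \left(-41817 - 3922\right) = \frac{117260}{129} \left(-45739\right) = - \frac{5363355140}{129}$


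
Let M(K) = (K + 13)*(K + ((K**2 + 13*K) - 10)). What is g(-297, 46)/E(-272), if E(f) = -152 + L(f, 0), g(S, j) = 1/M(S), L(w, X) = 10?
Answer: 1/3389205448 ≈ 2.9505e-10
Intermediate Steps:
M(K) = (13 + K)*(-10 + K**2 + 14*K) (M(K) = (13 + K)*(K + (-10 + K**2 + 13*K)) = (13 + K)*(-10 + K**2 + 14*K))
g(S, j) = 1/(-130 + S**3 + 27*S**2 + 172*S)
E(f) = -142 (E(f) = -152 + 10 = -142)
g(-297, 46)/E(-272) = 1/((-130 + (-297)**3 + 27*(-297)**2 + 172*(-297))*(-142)) = -1/142/(-130 - 26198073 + 27*88209 - 51084) = -1/142/(-130 - 26198073 + 2381643 - 51084) = -1/142/(-23867644) = -1/23867644*(-1/142) = 1/3389205448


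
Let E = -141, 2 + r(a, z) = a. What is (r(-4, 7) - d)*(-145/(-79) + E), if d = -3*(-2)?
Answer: 131928/79 ≈ 1670.0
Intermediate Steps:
r(a, z) = -2 + a
d = 6
(r(-4, 7) - d)*(-145/(-79) + E) = ((-2 - 4) - 1*6)*(-145/(-79) - 141) = (-6 - 6)*(-145*(-1/79) - 141) = -12*(145/79 - 141) = -12*(-10994/79) = 131928/79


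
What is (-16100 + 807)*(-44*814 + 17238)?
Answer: 284113354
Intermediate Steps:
(-16100 + 807)*(-44*814 + 17238) = -15293*(-35816 + 17238) = -15293*(-18578) = 284113354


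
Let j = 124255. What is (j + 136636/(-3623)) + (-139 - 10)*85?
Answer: 404153934/3623 ≈ 1.1155e+5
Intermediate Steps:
(j + 136636/(-3623)) + (-139 - 10)*85 = (124255 + 136636/(-3623)) + (-139 - 10)*85 = (124255 + 136636*(-1/3623)) - 149*85 = (124255 - 136636/3623) - 12665 = 450039229/3623 - 12665 = 404153934/3623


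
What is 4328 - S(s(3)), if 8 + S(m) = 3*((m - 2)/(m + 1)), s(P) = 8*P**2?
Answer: 316318/73 ≈ 4333.1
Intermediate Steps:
S(m) = -8 + 3*(-2 + m)/(1 + m) (S(m) = -8 + 3*((m - 2)/(m + 1)) = -8 + 3*((-2 + m)/(1 + m)) = -8 + 3*(-2 + m)/(1 + m))
4328 - S(s(3)) = 4328 - (-14 - 40*3**2)/(1 + 8*3**2) = 4328 - (-14 - 40*9)/(1 + 8*9) = 4328 - (-14 - 5*72)/(1 + 72) = 4328 - (-14 - 360)/73 = 4328 - (-374)/73 = 4328 - 1*(-374/73) = 4328 + 374/73 = 316318/73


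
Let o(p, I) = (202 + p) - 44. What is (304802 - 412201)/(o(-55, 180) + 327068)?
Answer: -107399/327171 ≈ -0.32827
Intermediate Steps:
o(p, I) = 158 + p
(304802 - 412201)/(o(-55, 180) + 327068) = (304802 - 412201)/((158 - 55) + 327068) = -107399/(103 + 327068) = -107399/327171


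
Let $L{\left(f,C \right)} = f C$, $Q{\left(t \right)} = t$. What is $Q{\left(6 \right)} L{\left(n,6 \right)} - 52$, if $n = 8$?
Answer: $236$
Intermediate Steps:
$L{\left(f,C \right)} = C f$
$Q{\left(6 \right)} L{\left(n,6 \right)} - 52 = 6 \cdot 6 \cdot 8 - 52 = 6 \cdot 48 - 52 = 288 - 52 = 236$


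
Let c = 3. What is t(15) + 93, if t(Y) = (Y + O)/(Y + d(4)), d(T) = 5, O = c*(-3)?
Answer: 933/10 ≈ 93.300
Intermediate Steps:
O = -9 (O = 3*(-3) = -9)
t(Y) = (-9 + Y)/(5 + Y) (t(Y) = (Y - 9)/(Y + 5) = (-9 + Y)/(5 + Y))
t(15) + 93 = (-9 + 15)/(5 + 15) + 93 = 6/20 + 93 = (1/20)*6 + 93 = 3/10 + 93 = 933/10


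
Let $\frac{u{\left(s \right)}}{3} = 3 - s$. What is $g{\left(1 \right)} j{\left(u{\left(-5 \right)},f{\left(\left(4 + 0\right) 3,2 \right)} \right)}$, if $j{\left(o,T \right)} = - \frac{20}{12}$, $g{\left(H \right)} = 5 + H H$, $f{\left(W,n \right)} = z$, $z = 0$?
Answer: $-10$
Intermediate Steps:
$f{\left(W,n \right)} = 0$
$g{\left(H \right)} = 5 + H^{2}$
$u{\left(s \right)} = 9 - 3 s$ ($u{\left(s \right)} = 3 \left(3 - s\right) = 9 - 3 s$)
$j{\left(o,T \right)} = - \frac{5}{3}$ ($j{\left(o,T \right)} = \left(-20\right) \frac{1}{12} = - \frac{5}{3}$)
$g{\left(1 \right)} j{\left(u{\left(-5 \right)},f{\left(\left(4 + 0\right) 3,2 \right)} \right)} = \left(5 + 1^{2}\right) \left(- \frac{5}{3}\right) = \left(5 + 1\right) \left(- \frac{5}{3}\right) = 6 \left(- \frac{5}{3}\right) = -10$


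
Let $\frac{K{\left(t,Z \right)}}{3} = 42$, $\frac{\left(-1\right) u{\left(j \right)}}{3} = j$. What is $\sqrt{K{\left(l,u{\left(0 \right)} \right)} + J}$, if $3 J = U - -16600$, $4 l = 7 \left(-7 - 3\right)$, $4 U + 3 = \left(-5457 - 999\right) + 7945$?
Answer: $\frac{\sqrt{208194}}{6} \approx 76.047$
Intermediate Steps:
$u{\left(j \right)} = - 3 j$
$U = \frac{743}{2}$ ($U = - \frac{3}{4} + \frac{\left(-5457 - 999\right) + 7945}{4} = - \frac{3}{4} + \frac{-6456 + 7945}{4} = - \frac{3}{4} + \frac{1}{4} \cdot 1489 = - \frac{3}{4} + \frac{1489}{4} = \frac{743}{2} \approx 371.5$)
$l = - \frac{35}{2}$ ($l = \frac{7 \left(-7 - 3\right)}{4} = \frac{7 \left(-10\right)}{4} = \frac{1}{4} \left(-70\right) = - \frac{35}{2} \approx -17.5$)
$K{\left(t,Z \right)} = 126$ ($K{\left(t,Z \right)} = 3 \cdot 42 = 126$)
$J = \frac{33943}{6}$ ($J = \frac{\frac{743}{2} - -16600}{3} = \frac{\frac{743}{2} + 16600}{3} = \frac{1}{3} \cdot \frac{33943}{2} = \frac{33943}{6} \approx 5657.2$)
$\sqrt{K{\left(l,u{\left(0 \right)} \right)} + J} = \sqrt{126 + \frac{33943}{6}} = \sqrt{\frac{34699}{6}} = \frac{\sqrt{208194}}{6}$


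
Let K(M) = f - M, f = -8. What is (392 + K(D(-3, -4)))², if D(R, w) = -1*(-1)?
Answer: 146689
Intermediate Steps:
D(R, w) = 1
K(M) = -8 - M
(392 + K(D(-3, -4)))² = (392 + (-8 - 1*1))² = (392 + (-8 - 1))² = (392 - 9)² = 383² = 146689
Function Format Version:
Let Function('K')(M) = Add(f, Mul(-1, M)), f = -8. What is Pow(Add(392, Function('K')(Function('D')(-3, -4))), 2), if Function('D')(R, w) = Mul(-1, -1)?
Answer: 146689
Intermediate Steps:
Function('D')(R, w) = 1
Function('K')(M) = Add(-8, Mul(-1, M))
Pow(Add(392, Function('K')(Function('D')(-3, -4))), 2) = Pow(Add(392, Add(-8, Mul(-1, 1))), 2) = Pow(Add(392, Add(-8, -1)), 2) = Pow(Add(392, -9), 2) = Pow(383, 2) = 146689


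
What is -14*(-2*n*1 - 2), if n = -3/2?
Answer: -14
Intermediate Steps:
n = -3/2 (n = -3*½ = -3/2 ≈ -1.5000)
-14*(-2*n*1 - 2) = -14*(-2*(-3/2)*1 - 2) = -14*(3*1 - 2) = -14*(3 - 2) = -14*1 = -14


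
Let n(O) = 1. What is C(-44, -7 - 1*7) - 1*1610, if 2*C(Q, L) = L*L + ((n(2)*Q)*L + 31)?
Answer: -2377/2 ≈ -1188.5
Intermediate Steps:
C(Q, L) = 31/2 + L²/2 + L*Q/2 (C(Q, L) = (L*L + ((1*Q)*L + 31))/2 = (L² + (Q*L + 31))/2 = (L² + (L*Q + 31))/2 = (L² + (31 + L*Q))/2 = (31 + L² + L*Q)/2 = 31/2 + L²/2 + L*Q/2)
C(-44, -7 - 1*7) - 1*1610 = (31/2 + (-7 - 1*7)²/2 + (½)*(-7 - 1*7)*(-44)) - 1*1610 = (31/2 + (-7 - 7)²/2 + (½)*(-7 - 7)*(-44)) - 1610 = (31/2 + (½)*(-14)² + (½)*(-14)*(-44)) - 1610 = (31/2 + (½)*196 + 308) - 1610 = (31/2 + 98 + 308) - 1610 = 843/2 - 1610 = -2377/2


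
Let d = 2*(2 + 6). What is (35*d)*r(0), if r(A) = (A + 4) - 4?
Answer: 0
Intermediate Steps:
r(A) = A (r(A) = (4 + A) - 4 = A)
d = 16 (d = 2*8 = 16)
(35*d)*r(0) = (35*16)*0 = 560*0 = 0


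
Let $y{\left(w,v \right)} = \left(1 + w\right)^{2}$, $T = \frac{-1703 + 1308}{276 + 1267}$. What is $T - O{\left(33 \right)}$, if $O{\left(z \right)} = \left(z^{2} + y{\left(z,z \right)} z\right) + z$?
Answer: $- \frac{60594005}{1543} \approx -39270.0$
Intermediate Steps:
$T = - \frac{395}{1543} \approx -0.25599$
$O{\left(z \right)} = z + z^{2} + z \left(1 + z\right)^{2}$ ($O{\left(z \right)} = \left(z^{2} + \left(1 + z\right)^{2} z\right) + z = \left(z^{2} + z \left(1 + z\right)^{2}\right) + z = z + z^{2} + z \left(1 + z\right)^{2}$)
$T - O{\left(33 \right)} = - \frac{395}{1543} - 33 \left(1 + 33 + \left(1 + 33\right)^{2}\right) = - \frac{395}{1543} - 33 \left(1 + 33 + 34^{2}\right) = - \frac{395}{1543} - 33 \left(1 + 33 + 1156\right) = - \frac{395}{1543} - 33 \cdot 1190 = - \frac{395}{1543} - 39270 = - \frac{60594005}{1543}$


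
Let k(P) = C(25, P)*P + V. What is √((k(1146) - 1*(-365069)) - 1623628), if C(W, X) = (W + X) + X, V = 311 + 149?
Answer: √1397183 ≈ 1182.0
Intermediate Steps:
V = 460
C(W, X) = W + 2*X
k(P) = 460 + P*(25 + 2*P) (k(P) = (25 + 2*P)*P + 460 = P*(25 + 2*P) + 460 = 460 + P*(25 + 2*P))
√((k(1146) - 1*(-365069)) - 1623628) = √(((460 + 1146*(25 + 2*1146)) - 1*(-365069)) - 1623628) = √(((460 + 1146*(25 + 2292)) + 365069) - 1623628) = √(((460 + 1146*2317) + 365069) - 1623628) = √(((460 + 2655282) + 365069) - 1623628) = √((2655742 + 365069) - 1623628) = √(3020811 - 1623628) = √1397183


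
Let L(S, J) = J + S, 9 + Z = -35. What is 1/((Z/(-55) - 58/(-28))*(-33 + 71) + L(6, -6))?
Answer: 35/3819 ≈ 0.0091647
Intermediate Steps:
Z = -44 (Z = -9 - 35 = -44)
1/((Z/(-55) - 58/(-28))*(-33 + 71) + L(6, -6)) = 1/((-44/(-55) - 58/(-28))*(-33 + 71) + (-6 + 6)) = 1/((-44*(-1/55) - 58*(-1/28))*38 + 0) = 1/((⅘ + 29/14)*38 + 0) = 1/((201/70)*38 + 0) = 1/(3819/35 + 0) = 1/(3819/35) = 35/3819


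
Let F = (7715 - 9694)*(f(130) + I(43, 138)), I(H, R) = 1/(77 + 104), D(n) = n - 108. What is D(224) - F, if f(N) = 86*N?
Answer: 4004687795/181 ≈ 2.2125e+7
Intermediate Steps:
D(n) = -108 + n
I(H, R) = 1/181
F = -4004666799/181 (F = (7715 - 9694)*(86*130 + 1/181) = -1979*(11180 + 1/181) = -1979*2023581/181 = -4004666799/181 ≈ -2.2125e+7)
D(224) - F = (-108 + 224) - 1*(-4004666799/181) = 116 + 4004666799/181 = 4004687795/181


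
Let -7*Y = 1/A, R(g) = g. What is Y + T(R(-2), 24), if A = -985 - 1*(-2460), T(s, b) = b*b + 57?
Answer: 6535724/10325 ≈ 633.00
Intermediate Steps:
T(s, b) = 57 + b² (T(s, b) = b² + 57 = 57 + b²)
A = 1475 (A = -985 + 2460 = 1475)
Y = -1/10325 (Y = -⅐/1475 = -⅐*1/1475 = -1/10325 ≈ -9.6852e-5)
Y + T(R(-2), 24) = -1/10325 + (57 + 24²) = -1/10325 + (57 + 576) = -1/10325 + 633 = 6535724/10325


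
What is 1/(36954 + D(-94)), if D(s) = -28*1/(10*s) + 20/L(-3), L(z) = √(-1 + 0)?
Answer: 2040786295/75415299624809 + 1104500*I/75415299624809 ≈ 2.7061e-5 + 1.4646e-8*I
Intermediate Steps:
L(z) = I (L(z) = √(-1) = I)
D(s) = -20*I - 14/(5*s) (D(s) = -28*1/(10*s) + 20/I = -28*1/(10*s) + 20*(-I) = -28*1/(10*s) - 20*I = -14/(5*s) - 20*I = -20*I - 14/(5*s))
1/(36954 + D(-94)) = 1/(36954 + (-20*I - 14/5/(-94))) = 1/(36954 + (-20*I - 14/5*(-1/94))) = 1/(36954 + (-20*I + 7/235)) = 1/(36954 + (7/235 - 20*I)) = 1/(8684197/235 - 20*I) = 55225*(8684197/235 + 20*I)/75415299624809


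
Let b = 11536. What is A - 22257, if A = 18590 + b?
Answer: 7869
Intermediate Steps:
A = 30126 (A = 18590 + 11536 = 30126)
A - 22257 = 30126 - 22257 = 7869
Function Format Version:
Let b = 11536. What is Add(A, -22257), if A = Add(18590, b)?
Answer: 7869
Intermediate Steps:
A = 30126 (A = Add(18590, 11536) = 30126)
Add(A, -22257) = Add(30126, -22257) = 7869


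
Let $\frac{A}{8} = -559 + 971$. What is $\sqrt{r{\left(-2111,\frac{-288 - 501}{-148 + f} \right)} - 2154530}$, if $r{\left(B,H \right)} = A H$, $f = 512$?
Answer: $\frac{i \sqrt{17900825306}}{91} \approx 1470.3 i$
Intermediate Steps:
$A = 3296$ ($A = 8 \left(-559 + 971\right) = 8 \cdot 412 = 3296$)
$r{\left(B,H \right)} = 3296 H$
$\sqrt{r{\left(-2111,\frac{-288 - 501}{-148 + f} \right)} - 2154530} = \sqrt{3296 \frac{-288 - 501}{-148 + 512} - 2154530} = \sqrt{3296 \left(- \frac{789}{364}\right) - 2154530} = \sqrt{- \frac{650136}{91} - 2154530} = \sqrt{- \frac{196712366}{91}} = \frac{i \sqrt{17900825306}}{91}$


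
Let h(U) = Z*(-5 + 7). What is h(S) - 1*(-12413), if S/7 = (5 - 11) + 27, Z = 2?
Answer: 12417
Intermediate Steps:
S = 147 (S = 7*((5 - 11) + 27) = 7*(-6 + 27) = 7*21 = 147)
h(U) = 4 (h(U) = 2*(-5 + 7) = 2*2 = 4)
h(S) - 1*(-12413) = 4 - 1*(-12413) = 4 + 12413 = 12417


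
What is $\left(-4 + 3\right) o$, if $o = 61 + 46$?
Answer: $-107$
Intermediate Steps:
$o = 107$
$\left(-4 + 3\right) o = \left(-4 + 3\right) 107 = \left(-1\right) 107 = -107$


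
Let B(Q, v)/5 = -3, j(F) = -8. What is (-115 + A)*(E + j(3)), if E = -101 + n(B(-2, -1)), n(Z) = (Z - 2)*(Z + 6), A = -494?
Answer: -26796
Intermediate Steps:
B(Q, v) = -15 (B(Q, v) = 5*(-3) = -15)
n(Z) = (-2 + Z)*(6 + Z)
E = 52 (E = -101 + (-12 + (-15)² + 4*(-15)) = -101 + (-12 + 225 - 60) = -101 + 153 = 52)
(-115 + A)*(E + j(3)) = (-115 - 494)*(52 - 8) = -609*44 = -26796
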